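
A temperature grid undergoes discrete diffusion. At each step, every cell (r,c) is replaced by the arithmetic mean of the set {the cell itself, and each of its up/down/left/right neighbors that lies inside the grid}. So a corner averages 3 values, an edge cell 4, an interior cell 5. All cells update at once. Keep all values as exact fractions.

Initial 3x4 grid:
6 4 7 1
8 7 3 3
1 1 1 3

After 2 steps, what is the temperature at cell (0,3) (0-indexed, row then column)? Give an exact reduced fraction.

Step 1: cell (0,3) = 11/3
Step 2: cell (0,3) = 119/36
Full grid after step 2:
  35/6 407/80 1057/240 119/36
  583/120 114/25 341/100 127/40
  34/9 373/120 331/120 41/18

Answer: 119/36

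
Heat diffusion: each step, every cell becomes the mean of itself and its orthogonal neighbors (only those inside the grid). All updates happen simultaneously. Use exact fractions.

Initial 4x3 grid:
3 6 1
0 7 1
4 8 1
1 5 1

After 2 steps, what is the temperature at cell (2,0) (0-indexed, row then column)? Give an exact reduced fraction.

Answer: 181/48

Derivation:
Step 1: cell (2,0) = 13/4
Step 2: cell (2,0) = 181/48
Full grid after step 2:
  43/12 859/240 113/36
  283/80 393/100 739/240
  181/48 383/100 151/48
  31/9 173/48 53/18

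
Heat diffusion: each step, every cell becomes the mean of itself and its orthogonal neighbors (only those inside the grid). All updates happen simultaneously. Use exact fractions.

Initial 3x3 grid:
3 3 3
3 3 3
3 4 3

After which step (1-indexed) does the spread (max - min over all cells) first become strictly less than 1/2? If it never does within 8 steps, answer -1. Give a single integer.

Step 1: max=10/3, min=3, spread=1/3
  -> spread < 1/2 first at step 1
Step 2: max=787/240, min=3, spread=67/240
Step 3: max=6917/2160, min=607/200, spread=1807/10800
Step 4: max=2749963/864000, min=16561/5400, spread=33401/288000
Step 5: max=24557933/7776000, min=1663391/540000, spread=3025513/38880000
Step 6: max=9796126867/3110400000, min=89155949/28800000, spread=53531/995328
Step 7: max=585904925849/186624000000, min=24119116051/7776000000, spread=450953/11943936
Step 8: max=35101223560603/11197440000000, min=2900368610519/933120000000, spread=3799043/143327232

Answer: 1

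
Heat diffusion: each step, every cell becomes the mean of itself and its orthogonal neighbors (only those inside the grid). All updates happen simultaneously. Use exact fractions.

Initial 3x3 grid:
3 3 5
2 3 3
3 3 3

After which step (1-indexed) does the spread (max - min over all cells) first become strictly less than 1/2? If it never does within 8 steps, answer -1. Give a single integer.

Step 1: max=11/3, min=8/3, spread=1
Step 2: max=32/9, min=653/240, spread=601/720
Step 3: max=448/135, min=6043/2160, spread=25/48
Step 4: max=105689/32400, min=375281/129600, spread=211/576
  -> spread < 1/2 first at step 4
Step 5: max=3096929/972000, min=22776307/7776000, spread=1777/6912
Step 6: max=367887851/116640000, min=1387339529/466560000, spread=14971/82944
Step 7: max=1366025167/437400000, min=83878457563/27993600000, spread=126121/995328
Step 8: max=1304095403309/419904000000, min=5066967691361/1679616000000, spread=1062499/11943936

Answer: 4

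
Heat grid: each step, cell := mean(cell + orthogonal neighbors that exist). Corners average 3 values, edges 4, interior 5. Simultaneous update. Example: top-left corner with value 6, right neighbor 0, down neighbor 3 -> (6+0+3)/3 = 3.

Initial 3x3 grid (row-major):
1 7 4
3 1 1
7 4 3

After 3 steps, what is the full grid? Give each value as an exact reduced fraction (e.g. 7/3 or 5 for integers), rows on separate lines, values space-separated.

Answer: 7537/2160 47129/14400 389/120
12451/3600 6741/2000 43829/14400
7927/2160 48079/14400 427/135

Derivation:
After step 1:
  11/3 13/4 4
  3 16/5 9/4
  14/3 15/4 8/3
After step 2:
  119/36 847/240 19/6
  109/30 309/100 727/240
  137/36 857/240 26/9
After step 3:
  7537/2160 47129/14400 389/120
  12451/3600 6741/2000 43829/14400
  7927/2160 48079/14400 427/135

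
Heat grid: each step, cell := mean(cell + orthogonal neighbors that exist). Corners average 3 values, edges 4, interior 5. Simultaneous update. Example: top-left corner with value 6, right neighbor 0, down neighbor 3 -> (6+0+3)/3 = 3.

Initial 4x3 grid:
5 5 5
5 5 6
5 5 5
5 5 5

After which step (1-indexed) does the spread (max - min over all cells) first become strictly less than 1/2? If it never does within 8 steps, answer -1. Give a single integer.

Step 1: max=16/3, min=5, spread=1/3
  -> spread < 1/2 first at step 1
Step 2: max=631/120, min=5, spread=31/120
Step 3: max=5611/1080, min=5, spread=211/1080
Step 4: max=556897/108000, min=9047/1800, spread=14077/108000
Step 5: max=5000407/972000, min=543683/108000, spread=5363/48600
Step 6: max=149540809/29160000, min=302869/60000, spread=93859/1166400
Step 7: max=8958274481/1749600000, min=491336467/97200000, spread=4568723/69984000
Step 8: max=536660435629/104976000000, min=14761618889/2916000000, spread=8387449/167961600

Answer: 1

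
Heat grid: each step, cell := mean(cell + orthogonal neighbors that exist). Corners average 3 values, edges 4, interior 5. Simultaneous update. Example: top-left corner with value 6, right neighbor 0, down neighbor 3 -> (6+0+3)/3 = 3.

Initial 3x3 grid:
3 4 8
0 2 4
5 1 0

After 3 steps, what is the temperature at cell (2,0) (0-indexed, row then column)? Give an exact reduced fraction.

Step 1: cell (2,0) = 2
Step 2: cell (2,0) = 13/6
Step 3: cell (2,0) = 767/360
Full grid after step 3:
  6347/2160 49709/14400 7967/2160
  18617/7200 16583/6000 2563/800
  767/360 8471/3600 2711/1080

Answer: 767/360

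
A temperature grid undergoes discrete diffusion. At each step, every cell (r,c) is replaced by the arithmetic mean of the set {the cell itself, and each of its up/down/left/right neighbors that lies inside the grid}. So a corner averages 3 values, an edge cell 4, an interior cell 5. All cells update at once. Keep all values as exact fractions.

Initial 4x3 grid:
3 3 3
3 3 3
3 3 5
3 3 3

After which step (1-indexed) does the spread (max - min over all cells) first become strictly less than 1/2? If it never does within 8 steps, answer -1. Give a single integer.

Step 1: max=11/3, min=3, spread=2/3
Step 2: max=211/60, min=3, spread=31/60
Step 3: max=1831/540, min=3, spread=211/540
  -> spread < 1/2 first at step 3
Step 4: max=178897/54000, min=2747/900, spread=14077/54000
Step 5: max=1598407/486000, min=165683/54000, spread=5363/24300
Step 6: max=47480809/14580000, min=92869/30000, spread=93859/583200
Step 7: max=2834674481/874800000, min=151136467/48600000, spread=4568723/34992000
Step 8: max=169244435629/52488000000, min=4555618889/1458000000, spread=8387449/83980800

Answer: 3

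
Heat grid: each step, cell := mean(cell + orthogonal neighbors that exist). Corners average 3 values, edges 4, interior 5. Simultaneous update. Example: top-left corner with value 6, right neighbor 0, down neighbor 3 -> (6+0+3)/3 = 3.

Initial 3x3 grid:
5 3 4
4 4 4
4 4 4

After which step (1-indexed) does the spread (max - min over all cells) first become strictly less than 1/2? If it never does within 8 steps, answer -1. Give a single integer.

Answer: 2

Derivation:
Step 1: max=17/4, min=11/3, spread=7/12
Step 2: max=49/12, min=58/15, spread=13/60
  -> spread < 1/2 first at step 2
Step 3: max=19427/4800, min=523/135, spread=7483/43200
Step 4: max=173857/43200, min=423779/108000, spread=21727/216000
Step 5: max=23042681/5760000, min=3820289/972000, spread=10906147/155520000
Step 6: max=621374713/155520000, min=460359941/116640000, spread=36295/746496
Step 7: max=37192562411/9331200000, min=6913884163/1749600000, spread=305773/8957952
Step 8: max=2229426305617/559872000000, min=1662007420619/419904000000, spread=2575951/107495424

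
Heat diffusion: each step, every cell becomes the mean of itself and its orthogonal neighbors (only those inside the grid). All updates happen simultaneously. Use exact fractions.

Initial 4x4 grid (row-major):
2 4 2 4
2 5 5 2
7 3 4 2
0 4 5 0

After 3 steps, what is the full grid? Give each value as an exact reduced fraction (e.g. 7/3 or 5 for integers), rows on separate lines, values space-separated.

After step 1:
  8/3 13/4 15/4 8/3
  4 19/5 18/5 13/4
  3 23/5 19/5 2
  11/3 3 13/4 7/3
After step 2:
  119/36 101/30 199/60 29/9
  101/30 77/20 91/25 691/240
  229/60 91/25 69/20 683/240
  29/9 871/240 743/240 91/36
After step 3:
  1807/540 2491/720 12191/3600 6781/2160
  2581/720 5359/1500 20563/6000 22657/7200
  12641/3600 22063/6000 10003/3000 4213/1440
  7681/2160 24457/7200 4573/1440 3049/1080

Answer: 1807/540 2491/720 12191/3600 6781/2160
2581/720 5359/1500 20563/6000 22657/7200
12641/3600 22063/6000 10003/3000 4213/1440
7681/2160 24457/7200 4573/1440 3049/1080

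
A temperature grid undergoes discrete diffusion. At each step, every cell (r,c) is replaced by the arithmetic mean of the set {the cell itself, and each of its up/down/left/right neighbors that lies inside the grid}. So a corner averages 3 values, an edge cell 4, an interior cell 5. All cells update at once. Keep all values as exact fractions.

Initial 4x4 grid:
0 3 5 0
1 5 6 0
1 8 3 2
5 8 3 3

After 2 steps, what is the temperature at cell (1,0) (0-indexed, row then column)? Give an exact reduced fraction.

Answer: 343/120

Derivation:
Step 1: cell (1,0) = 7/4
Step 2: cell (1,0) = 343/120
Full grid after step 2:
  19/9 761/240 733/240 43/18
  343/120 92/25 183/50 71/30
  91/24 19/4 389/100 83/30
  173/36 239/48 1039/240 107/36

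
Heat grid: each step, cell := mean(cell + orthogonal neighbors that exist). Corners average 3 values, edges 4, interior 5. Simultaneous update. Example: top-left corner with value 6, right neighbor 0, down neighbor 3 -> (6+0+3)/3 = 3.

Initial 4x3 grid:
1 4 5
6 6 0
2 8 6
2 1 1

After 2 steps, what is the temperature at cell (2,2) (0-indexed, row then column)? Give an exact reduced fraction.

Answer: 229/60

Derivation:
Step 1: cell (2,2) = 15/4
Step 2: cell (2,2) = 229/60
Full grid after step 2:
  137/36 58/15 15/4
  1003/240 107/25 79/20
  871/240 413/100 229/60
  55/18 179/60 113/36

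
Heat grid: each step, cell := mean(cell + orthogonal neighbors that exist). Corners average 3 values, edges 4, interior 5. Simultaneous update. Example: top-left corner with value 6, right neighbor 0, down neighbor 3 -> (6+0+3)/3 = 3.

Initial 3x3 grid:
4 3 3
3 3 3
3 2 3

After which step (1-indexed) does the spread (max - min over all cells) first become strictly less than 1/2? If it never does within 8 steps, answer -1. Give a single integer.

Step 1: max=10/3, min=8/3, spread=2/3
Step 2: max=59/18, min=653/240, spread=401/720
Step 3: max=3379/1080, min=6043/2160, spread=143/432
  -> spread < 1/2 first at step 3
Step 4: max=200723/64800, min=371321/129600, spread=1205/5184
Step 5: max=11853031/3888000, min=22437187/7776000, spread=10151/62208
Step 6: max=706633007/233280000, min=1359817889/466560000, spread=85517/746496
Step 7: max=42119195179/13996800000, min=81987043483/27993600000, spread=720431/8957952
Step 8: max=2518041044363/839808000000, min=4941250510601/1679616000000, spread=6069221/107495424

Answer: 3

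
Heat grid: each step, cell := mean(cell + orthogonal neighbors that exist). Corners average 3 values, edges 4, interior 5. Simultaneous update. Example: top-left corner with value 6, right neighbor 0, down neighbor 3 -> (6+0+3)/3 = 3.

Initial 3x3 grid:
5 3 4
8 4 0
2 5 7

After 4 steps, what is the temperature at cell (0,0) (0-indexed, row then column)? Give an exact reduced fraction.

Step 1: cell (0,0) = 16/3
Step 2: cell (0,0) = 169/36
Step 3: cell (0,0) = 1927/432
Step 4: cell (0,0) = 113249/25920
Full grid after step 4:
  113249/25920 175607/43200 98789/25920
  771253/172800 75409/18000 671353/172800
  39133/8640 13707/3200 11651/2880

Answer: 113249/25920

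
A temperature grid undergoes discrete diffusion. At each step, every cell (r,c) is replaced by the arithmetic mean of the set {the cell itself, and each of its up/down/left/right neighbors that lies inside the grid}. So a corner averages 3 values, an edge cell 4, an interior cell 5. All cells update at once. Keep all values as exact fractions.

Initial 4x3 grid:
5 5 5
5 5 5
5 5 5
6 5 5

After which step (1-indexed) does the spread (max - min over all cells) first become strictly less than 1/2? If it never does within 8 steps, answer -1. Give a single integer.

Step 1: max=16/3, min=5, spread=1/3
  -> spread < 1/2 first at step 1
Step 2: max=95/18, min=5, spread=5/18
Step 3: max=1121/216, min=5, spread=41/216
Step 4: max=133817/25920, min=5, spread=4217/25920
Step 5: max=7985149/1555200, min=36079/7200, spread=38417/311040
Step 6: max=477760211/93312000, min=722597/144000, spread=1903471/18662400
Step 7: max=28594589089/5598720000, min=21715759/4320000, spread=18038617/223948800
Step 8: max=1712884182851/335923200000, min=1956926759/388800000, spread=883978523/13436928000

Answer: 1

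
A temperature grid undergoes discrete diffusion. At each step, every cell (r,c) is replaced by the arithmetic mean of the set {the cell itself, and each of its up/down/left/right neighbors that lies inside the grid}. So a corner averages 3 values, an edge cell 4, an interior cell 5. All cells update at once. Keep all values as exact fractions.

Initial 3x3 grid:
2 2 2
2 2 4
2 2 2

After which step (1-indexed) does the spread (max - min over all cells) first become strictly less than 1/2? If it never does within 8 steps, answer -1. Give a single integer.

Step 1: max=8/3, min=2, spread=2/3
Step 2: max=307/120, min=2, spread=67/120
Step 3: max=2597/1080, min=207/100, spread=1807/5400
  -> spread < 1/2 first at step 3
Step 4: max=1021963/432000, min=5761/2700, spread=33401/144000
Step 5: max=9005933/3888000, min=583391/270000, spread=3025513/19440000
Step 6: max=3575326867/1555200000, min=31555949/14400000, spread=53531/497664
Step 7: max=212656925849/93312000000, min=8567116051/3888000000, spread=450953/5971968
Step 8: max=12706343560603/5598720000000, min=1034128610519/466560000000, spread=3799043/71663616

Answer: 3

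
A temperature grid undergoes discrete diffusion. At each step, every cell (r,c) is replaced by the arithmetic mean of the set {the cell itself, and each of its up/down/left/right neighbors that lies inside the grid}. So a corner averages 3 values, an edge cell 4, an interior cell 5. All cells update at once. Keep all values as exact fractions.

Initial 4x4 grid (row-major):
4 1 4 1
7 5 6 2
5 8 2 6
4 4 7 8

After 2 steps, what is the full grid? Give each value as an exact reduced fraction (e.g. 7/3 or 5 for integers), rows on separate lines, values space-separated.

Answer: 17/4 159/40 379/120 109/36
413/80 91/20 87/20 863/240
1223/240 111/20 483/100 421/80
193/36 151/30 119/20 67/12

Derivation:
After step 1:
  4 7/2 3 7/3
  21/4 27/5 19/5 15/4
  6 24/5 29/5 9/2
  13/3 23/4 21/4 7
After step 2:
  17/4 159/40 379/120 109/36
  413/80 91/20 87/20 863/240
  1223/240 111/20 483/100 421/80
  193/36 151/30 119/20 67/12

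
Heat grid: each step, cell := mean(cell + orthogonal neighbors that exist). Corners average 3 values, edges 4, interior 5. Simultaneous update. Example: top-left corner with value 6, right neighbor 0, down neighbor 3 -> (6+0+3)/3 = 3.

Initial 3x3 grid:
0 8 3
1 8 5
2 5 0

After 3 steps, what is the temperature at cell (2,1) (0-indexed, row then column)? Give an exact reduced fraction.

Step 1: cell (2,1) = 15/4
Step 2: cell (2,1) = 303/80
Step 3: cell (2,1) = 5867/1600
Full grid after step 3:
  463/120 61003/14400 9959/2160
  50903/14400 24611/6000 3833/900
  3707/1080 5867/1600 8639/2160

Answer: 5867/1600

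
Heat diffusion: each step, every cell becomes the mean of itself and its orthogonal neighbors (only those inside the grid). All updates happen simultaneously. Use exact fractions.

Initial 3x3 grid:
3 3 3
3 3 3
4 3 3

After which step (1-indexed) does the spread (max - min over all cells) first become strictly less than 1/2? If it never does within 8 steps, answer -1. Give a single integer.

Answer: 1

Derivation:
Step 1: max=10/3, min=3, spread=1/3
  -> spread < 1/2 first at step 1
Step 2: max=59/18, min=3, spread=5/18
Step 3: max=689/216, min=3, spread=41/216
Step 4: max=41011/12960, min=1091/360, spread=347/2592
Step 5: max=2439737/777600, min=10957/3600, spread=2921/31104
Step 6: max=145796539/46656000, min=1321483/432000, spread=24611/373248
Step 7: max=8716802033/2799360000, min=29816741/9720000, spread=207329/4478976
Step 8: max=521914752451/167961600000, min=1594001599/518400000, spread=1746635/53747712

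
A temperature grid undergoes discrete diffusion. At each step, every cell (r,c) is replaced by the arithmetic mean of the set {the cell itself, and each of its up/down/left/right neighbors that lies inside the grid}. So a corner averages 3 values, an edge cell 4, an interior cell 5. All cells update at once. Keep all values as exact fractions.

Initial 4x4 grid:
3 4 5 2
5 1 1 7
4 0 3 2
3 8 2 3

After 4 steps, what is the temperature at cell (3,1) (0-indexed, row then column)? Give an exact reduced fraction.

Answer: 48901/14400

Derivation:
Step 1: cell (3,1) = 13/4
Step 2: cell (3,1) = 309/80
Step 3: cell (3,1) = 1567/480
Step 4: cell (3,1) = 48901/14400
Full grid after step 4:
  11851/3600 45689/14400 722647/216000 26939/8100
  15311/4800 96353/30000 137731/45000 713977/216000
  16343/4800 93151/30000 17812/5625 653729/216000
  823/240 48901/14400 664139/216000 51173/16200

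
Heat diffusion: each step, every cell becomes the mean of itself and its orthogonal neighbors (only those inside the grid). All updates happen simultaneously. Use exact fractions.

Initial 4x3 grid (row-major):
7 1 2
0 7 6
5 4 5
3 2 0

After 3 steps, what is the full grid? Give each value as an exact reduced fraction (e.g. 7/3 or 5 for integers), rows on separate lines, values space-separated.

Answer: 1939/540 56849/14400 113/30
28357/7200 22321/6000 9769/2400
24707/7200 22621/6000 25157/7200
446/135 43949/14400 1769/540

Derivation:
After step 1:
  8/3 17/4 3
  19/4 18/5 5
  3 23/5 15/4
  10/3 9/4 7/3
After step 2:
  35/9 811/240 49/12
  841/240 111/25 307/80
  941/240 86/25 941/240
  103/36 751/240 25/9
After step 3:
  1939/540 56849/14400 113/30
  28357/7200 22321/6000 9769/2400
  24707/7200 22621/6000 25157/7200
  446/135 43949/14400 1769/540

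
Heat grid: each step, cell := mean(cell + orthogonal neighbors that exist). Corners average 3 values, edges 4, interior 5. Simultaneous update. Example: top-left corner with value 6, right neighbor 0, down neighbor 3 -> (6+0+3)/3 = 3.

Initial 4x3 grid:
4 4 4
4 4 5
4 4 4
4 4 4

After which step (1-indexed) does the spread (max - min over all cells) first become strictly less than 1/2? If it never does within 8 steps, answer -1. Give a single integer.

Step 1: max=13/3, min=4, spread=1/3
  -> spread < 1/2 first at step 1
Step 2: max=511/120, min=4, spread=31/120
Step 3: max=4531/1080, min=4, spread=211/1080
Step 4: max=448897/108000, min=7247/1800, spread=14077/108000
Step 5: max=4028407/972000, min=435683/108000, spread=5363/48600
Step 6: max=120380809/29160000, min=242869/60000, spread=93859/1166400
Step 7: max=7208674481/1749600000, min=394136467/97200000, spread=4568723/69984000
Step 8: max=431684435629/104976000000, min=11845618889/2916000000, spread=8387449/167961600

Answer: 1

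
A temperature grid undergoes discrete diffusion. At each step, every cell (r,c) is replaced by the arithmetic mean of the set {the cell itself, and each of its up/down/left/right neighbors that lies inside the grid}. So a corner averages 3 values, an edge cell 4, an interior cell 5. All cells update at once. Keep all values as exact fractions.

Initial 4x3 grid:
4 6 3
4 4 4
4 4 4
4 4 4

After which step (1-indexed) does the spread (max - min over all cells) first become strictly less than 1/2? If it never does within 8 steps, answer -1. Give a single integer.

Answer: 2

Derivation:
Step 1: max=14/3, min=15/4, spread=11/12
Step 2: max=353/80, min=63/16, spread=19/40
  -> spread < 1/2 first at step 2
Step 3: max=9349/2160, min=191/48, spread=377/1080
Step 4: max=1221289/288000, min=6007/1500, spread=13589/57600
Step 5: max=32847397/7776000, min=866867/216000, spread=328037/1555200
Step 6: max=1956056303/466560000, min=26139649/6480000, spread=2960063/18662400
Step 7: max=116981571877/27993600000, min=262001561/64800000, spread=151875901/1119744000
Step 8: max=6993404277743/1679616000000, min=1478392721/364500000, spread=289552991/2687385600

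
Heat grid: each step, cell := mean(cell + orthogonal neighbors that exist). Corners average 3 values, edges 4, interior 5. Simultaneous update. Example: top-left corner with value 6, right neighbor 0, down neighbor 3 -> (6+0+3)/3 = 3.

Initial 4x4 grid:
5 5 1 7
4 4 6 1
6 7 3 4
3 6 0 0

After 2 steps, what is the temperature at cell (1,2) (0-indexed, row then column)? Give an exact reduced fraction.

Step 1: cell (1,2) = 3
Step 2: cell (1,2) = 429/100
Full grid after step 2:
  79/18 551/120 29/8 49/12
  1177/240 219/50 429/100 25/8
  399/80 117/25 329/100 71/24
  14/3 329/80 139/48 67/36

Answer: 429/100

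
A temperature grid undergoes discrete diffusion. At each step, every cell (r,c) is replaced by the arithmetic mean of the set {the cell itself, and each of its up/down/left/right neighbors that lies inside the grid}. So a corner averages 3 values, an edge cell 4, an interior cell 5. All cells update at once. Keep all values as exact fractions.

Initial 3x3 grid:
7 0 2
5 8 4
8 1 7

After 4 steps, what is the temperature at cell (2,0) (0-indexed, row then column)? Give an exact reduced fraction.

Answer: 167753/32400

Derivation:
Step 1: cell (2,0) = 14/3
Step 2: cell (2,0) = 53/9
Step 3: cell (2,0) = 2749/540
Step 4: cell (2,0) = 167753/32400
Full grid after step 4:
  203129/43200 1215293/288000 90227/21600
  1034251/216000 851749/180000 1219793/288000
  167753/32400 257719/54000 203129/43200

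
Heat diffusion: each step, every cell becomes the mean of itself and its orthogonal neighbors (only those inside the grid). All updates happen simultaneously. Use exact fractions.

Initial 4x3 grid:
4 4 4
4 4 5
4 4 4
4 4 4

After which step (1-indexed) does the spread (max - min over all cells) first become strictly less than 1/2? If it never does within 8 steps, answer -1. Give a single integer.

Step 1: max=13/3, min=4, spread=1/3
  -> spread < 1/2 first at step 1
Step 2: max=511/120, min=4, spread=31/120
Step 3: max=4531/1080, min=4, spread=211/1080
Step 4: max=448897/108000, min=7247/1800, spread=14077/108000
Step 5: max=4028407/972000, min=435683/108000, spread=5363/48600
Step 6: max=120380809/29160000, min=242869/60000, spread=93859/1166400
Step 7: max=7208674481/1749600000, min=394136467/97200000, spread=4568723/69984000
Step 8: max=431684435629/104976000000, min=11845618889/2916000000, spread=8387449/167961600

Answer: 1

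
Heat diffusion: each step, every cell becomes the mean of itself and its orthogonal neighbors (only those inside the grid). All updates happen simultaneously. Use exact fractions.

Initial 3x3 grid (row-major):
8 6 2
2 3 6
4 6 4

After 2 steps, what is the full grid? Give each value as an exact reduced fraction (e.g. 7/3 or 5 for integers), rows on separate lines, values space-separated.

After step 1:
  16/3 19/4 14/3
  17/4 23/5 15/4
  4 17/4 16/3
After step 2:
  43/9 387/80 79/18
  1091/240 108/25 367/80
  25/6 1091/240 40/9

Answer: 43/9 387/80 79/18
1091/240 108/25 367/80
25/6 1091/240 40/9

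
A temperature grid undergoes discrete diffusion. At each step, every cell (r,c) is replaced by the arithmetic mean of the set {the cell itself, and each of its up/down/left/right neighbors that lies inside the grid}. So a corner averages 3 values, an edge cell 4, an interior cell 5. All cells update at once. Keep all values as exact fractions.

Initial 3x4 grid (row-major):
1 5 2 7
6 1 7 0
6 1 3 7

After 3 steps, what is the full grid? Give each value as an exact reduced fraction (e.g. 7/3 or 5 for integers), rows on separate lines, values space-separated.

Answer: 133/36 671/200 1597/400 2717/720
24761/7200 22883/6000 5237/1500 60217/14400
1639/432 24731/7200 28571/7200 4033/1080

Derivation:
After step 1:
  4 9/4 21/4 3
  7/2 4 13/5 21/4
  13/3 11/4 9/2 10/3
After step 2:
  13/4 31/8 131/40 9/2
  95/24 151/50 108/25 851/240
  127/36 187/48 791/240 157/36
After step 3:
  133/36 671/200 1597/400 2717/720
  24761/7200 22883/6000 5237/1500 60217/14400
  1639/432 24731/7200 28571/7200 4033/1080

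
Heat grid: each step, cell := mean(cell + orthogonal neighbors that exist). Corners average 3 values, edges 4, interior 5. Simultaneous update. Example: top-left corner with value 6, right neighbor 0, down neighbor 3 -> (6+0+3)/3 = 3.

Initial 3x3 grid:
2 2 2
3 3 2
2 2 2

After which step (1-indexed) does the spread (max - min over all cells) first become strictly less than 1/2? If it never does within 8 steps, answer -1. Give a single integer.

Answer: 2

Derivation:
Step 1: max=5/2, min=2, spread=1/2
Step 2: max=287/120, min=173/80, spread=11/48
  -> spread < 1/2 first at step 2
Step 3: max=16999/7200, min=263/120, spread=1219/7200
Step 4: max=1004603/432000, min=212759/96000, spread=755/6912
Step 5: max=59945491/25920000, min=38640119/17280000, spread=6353/82944
Step 6: max=3575458127/1555200000, min=2327877293/1036800000, spread=53531/995328
Step 7: max=213864444319/93312000000, min=5193614173/2304000000, spread=450953/11943936
Step 8: max=12797789793443/5598720000000, min=8432926450837/3732480000000, spread=3799043/143327232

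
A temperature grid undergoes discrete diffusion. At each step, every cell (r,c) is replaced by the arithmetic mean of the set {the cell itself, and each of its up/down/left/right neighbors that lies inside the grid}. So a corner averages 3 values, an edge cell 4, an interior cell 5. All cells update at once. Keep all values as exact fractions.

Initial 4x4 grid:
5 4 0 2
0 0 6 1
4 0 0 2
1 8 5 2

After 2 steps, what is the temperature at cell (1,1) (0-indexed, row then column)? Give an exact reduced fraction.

Step 1: cell (1,1) = 2
Step 2: cell (1,1) = 103/50
Full grid after step 2:
  5/2 41/16 153/80 9/4
  17/8 103/50 47/20 8/5
  307/120 47/20 57/25 12/5
  109/36 839/240 257/80 8/3

Answer: 103/50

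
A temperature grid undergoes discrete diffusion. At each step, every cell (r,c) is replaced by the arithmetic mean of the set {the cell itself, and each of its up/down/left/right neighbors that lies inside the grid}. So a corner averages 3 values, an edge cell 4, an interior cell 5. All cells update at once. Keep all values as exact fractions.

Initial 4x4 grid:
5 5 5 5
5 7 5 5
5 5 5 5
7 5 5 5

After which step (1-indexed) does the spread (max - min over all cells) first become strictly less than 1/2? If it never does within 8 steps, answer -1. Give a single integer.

Answer: 3

Derivation:
Step 1: max=17/3, min=5, spread=2/3
Step 2: max=50/9, min=5, spread=5/9
Step 3: max=5927/1080, min=121/24, spread=241/540
  -> spread < 1/2 first at step 3
Step 4: max=175949/32400, min=30499/6000, spread=3517/10125
Step 5: max=5251079/972000, min=184291/36000, spread=137611/486000
Step 6: max=31324573/5832000, min=370021/72000, spread=169109/729000
Step 7: max=4681620827/874800000, min=835709843/162000000, spread=421969187/2187000000
Step 8: max=139957168889/26244000000, min=25145627243/4860000000, spread=5213477221/32805000000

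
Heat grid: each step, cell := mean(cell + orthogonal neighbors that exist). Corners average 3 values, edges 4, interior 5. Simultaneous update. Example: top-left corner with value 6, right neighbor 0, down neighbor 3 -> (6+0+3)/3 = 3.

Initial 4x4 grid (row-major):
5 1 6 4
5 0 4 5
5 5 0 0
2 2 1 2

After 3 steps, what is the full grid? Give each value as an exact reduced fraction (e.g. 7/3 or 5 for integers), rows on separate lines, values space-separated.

Answer: 1511/432 24379/7200 337/96 175/48
12167/3600 19057/6000 6019/2000 49/16
3929/1200 5431/2000 4639/2000 2599/1200
237/80 2011/800 4433/2400 241/144

Derivation:
After step 1:
  11/3 3 15/4 5
  15/4 3 3 13/4
  17/4 12/5 2 7/4
  3 5/2 5/4 1
After step 2:
  125/36 161/48 59/16 4
  11/3 303/100 3 13/4
  67/20 283/100 52/25 2
  13/4 183/80 27/16 4/3
After step 3:
  1511/432 24379/7200 337/96 175/48
  12167/3600 19057/6000 6019/2000 49/16
  3929/1200 5431/2000 4639/2000 2599/1200
  237/80 2011/800 4433/2400 241/144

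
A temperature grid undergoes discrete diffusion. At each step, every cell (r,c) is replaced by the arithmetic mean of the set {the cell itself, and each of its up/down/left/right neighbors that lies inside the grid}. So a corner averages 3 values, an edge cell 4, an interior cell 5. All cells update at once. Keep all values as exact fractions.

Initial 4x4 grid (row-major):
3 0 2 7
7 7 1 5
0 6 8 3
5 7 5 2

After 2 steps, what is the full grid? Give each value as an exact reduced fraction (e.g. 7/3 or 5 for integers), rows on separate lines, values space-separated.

Answer: 127/36 391/120 443/120 67/18
977/240 433/100 199/50 533/120
367/80 493/100 124/25 493/120
19/4 417/80 1151/240 40/9

Derivation:
After step 1:
  10/3 3 5/2 14/3
  17/4 21/5 23/5 4
  9/2 28/5 23/5 9/2
  4 23/4 11/2 10/3
After step 2:
  127/36 391/120 443/120 67/18
  977/240 433/100 199/50 533/120
  367/80 493/100 124/25 493/120
  19/4 417/80 1151/240 40/9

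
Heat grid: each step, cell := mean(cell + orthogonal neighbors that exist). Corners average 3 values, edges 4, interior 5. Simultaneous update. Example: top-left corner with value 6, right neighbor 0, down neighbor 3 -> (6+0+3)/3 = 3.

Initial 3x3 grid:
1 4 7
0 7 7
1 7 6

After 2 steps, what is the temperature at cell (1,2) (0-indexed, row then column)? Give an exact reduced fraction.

Step 1: cell (1,2) = 27/4
Step 2: cell (1,2) = 293/48
Full grid after step 2:
  26/9 209/48 35/6
  139/48 24/5 293/48
  61/18 235/48 56/9

Answer: 293/48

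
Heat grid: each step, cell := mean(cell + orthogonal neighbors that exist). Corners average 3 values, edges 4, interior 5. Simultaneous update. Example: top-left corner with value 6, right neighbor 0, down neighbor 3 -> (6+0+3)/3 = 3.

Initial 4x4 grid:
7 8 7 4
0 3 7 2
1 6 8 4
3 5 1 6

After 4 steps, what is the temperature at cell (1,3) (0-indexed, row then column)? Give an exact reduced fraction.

Step 1: cell (1,3) = 17/4
Step 2: cell (1,3) = 1139/240
Step 3: cell (1,3) = 35159/7200
Step 4: cell (1,3) = 1069829/216000
Full grid after step 4:
  25129/5400 119707/24000 1121099/216000 41563/8100
  307051/72000 23317/5000 111277/22500 1069829/216000
  276707/72000 10567/2500 209227/45000 1013677/216000
  9859/2700 97039/24000 951967/216000 74173/16200

Answer: 1069829/216000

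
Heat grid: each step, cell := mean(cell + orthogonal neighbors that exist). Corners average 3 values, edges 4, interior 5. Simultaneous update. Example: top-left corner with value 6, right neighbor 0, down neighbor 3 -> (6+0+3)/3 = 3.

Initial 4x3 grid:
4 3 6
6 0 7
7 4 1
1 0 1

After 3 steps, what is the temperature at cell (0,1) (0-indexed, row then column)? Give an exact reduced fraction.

Answer: 56453/14400

Derivation:
Step 1: cell (0,1) = 13/4
Step 2: cell (0,1) = 203/48
Step 3: cell (0,1) = 56453/14400
Full grid after step 3:
  112/27 56453/14400 221/54
  27269/7200 22957/6000 25169/7200
  24739/7200 2149/750 20539/7200
  5869/2160 17339/7200 4369/2160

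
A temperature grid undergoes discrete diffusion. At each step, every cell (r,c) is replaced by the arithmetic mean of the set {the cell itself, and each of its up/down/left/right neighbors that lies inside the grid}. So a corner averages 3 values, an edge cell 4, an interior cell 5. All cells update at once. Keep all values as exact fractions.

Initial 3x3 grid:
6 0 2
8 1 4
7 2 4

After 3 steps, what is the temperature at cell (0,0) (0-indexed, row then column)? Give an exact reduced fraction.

Step 1: cell (0,0) = 14/3
Step 2: cell (0,0) = 149/36
Step 3: cell (0,0) = 1703/432
Full grid after step 3:
  1703/432 9253/2880 97/36
  6169/1440 266/75 8423/2880
  485/108 1843/480 1417/432

Answer: 1703/432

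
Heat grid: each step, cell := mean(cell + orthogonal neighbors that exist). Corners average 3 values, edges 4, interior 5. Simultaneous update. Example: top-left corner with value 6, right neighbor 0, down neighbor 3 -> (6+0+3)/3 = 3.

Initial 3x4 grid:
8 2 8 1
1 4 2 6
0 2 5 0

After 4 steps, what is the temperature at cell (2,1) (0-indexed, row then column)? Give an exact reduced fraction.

Answer: 98789/36000

Derivation:
Step 1: cell (2,1) = 11/4
Step 2: cell (2,1) = 41/20
Step 3: cell (2,1) = 577/200
Step 4: cell (2,1) = 98789/36000
Full grid after step 4:
  461429/129600 766609/216000 280463/72000 159283/43200
  2575351/864000 1215419/360000 1192019/360000 3129571/864000
  120593/43200 98789/36000 346007/108000 408899/129600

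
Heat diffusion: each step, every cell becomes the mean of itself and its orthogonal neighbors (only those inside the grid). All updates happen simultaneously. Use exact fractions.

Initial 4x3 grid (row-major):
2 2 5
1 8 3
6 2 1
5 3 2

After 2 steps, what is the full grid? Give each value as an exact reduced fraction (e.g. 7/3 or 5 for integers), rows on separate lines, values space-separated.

Answer: 61/18 249/80 71/18
757/240 399/100 767/240
197/48 157/50 49/16
67/18 41/12 7/3

Derivation:
After step 1:
  5/3 17/4 10/3
  17/4 16/5 17/4
  7/2 4 2
  14/3 3 2
After step 2:
  61/18 249/80 71/18
  757/240 399/100 767/240
  197/48 157/50 49/16
  67/18 41/12 7/3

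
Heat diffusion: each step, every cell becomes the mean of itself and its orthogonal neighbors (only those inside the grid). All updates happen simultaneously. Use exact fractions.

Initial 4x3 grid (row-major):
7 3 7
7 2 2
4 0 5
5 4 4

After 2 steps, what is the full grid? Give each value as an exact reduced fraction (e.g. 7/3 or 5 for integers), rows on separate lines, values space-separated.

After step 1:
  17/3 19/4 4
  5 14/5 4
  4 3 11/4
  13/3 13/4 13/3
After step 2:
  185/36 1033/240 17/4
  131/30 391/100 271/80
  49/12 79/25 169/48
  139/36 179/48 31/9

Answer: 185/36 1033/240 17/4
131/30 391/100 271/80
49/12 79/25 169/48
139/36 179/48 31/9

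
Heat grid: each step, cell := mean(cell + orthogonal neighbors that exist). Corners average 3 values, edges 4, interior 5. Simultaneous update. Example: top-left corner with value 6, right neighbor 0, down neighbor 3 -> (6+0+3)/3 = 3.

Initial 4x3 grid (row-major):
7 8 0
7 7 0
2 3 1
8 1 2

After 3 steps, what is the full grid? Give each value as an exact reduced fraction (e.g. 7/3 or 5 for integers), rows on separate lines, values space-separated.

After step 1:
  22/3 11/2 8/3
  23/4 5 2
  5 14/5 3/2
  11/3 7/2 4/3
After step 2:
  223/36 41/8 61/18
  277/48 421/100 67/24
  1033/240 89/25 229/120
  73/18 113/40 19/9
After step 3:
  2461/432 11351/2400 407/108
  36863/7200 8583/2000 11069/3600
  31843/7200 6723/2000 4667/1800
  8053/2160 7531/2400 308/135

Answer: 2461/432 11351/2400 407/108
36863/7200 8583/2000 11069/3600
31843/7200 6723/2000 4667/1800
8053/2160 7531/2400 308/135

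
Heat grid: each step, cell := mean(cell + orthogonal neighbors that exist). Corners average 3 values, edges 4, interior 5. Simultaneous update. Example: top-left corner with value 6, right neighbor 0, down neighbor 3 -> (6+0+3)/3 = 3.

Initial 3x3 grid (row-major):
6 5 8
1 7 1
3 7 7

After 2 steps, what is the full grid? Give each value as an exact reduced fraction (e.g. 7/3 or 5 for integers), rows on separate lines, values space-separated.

Answer: 59/12 581/120 203/36
967/240 267/50 1177/240
167/36 283/60 67/12

Derivation:
After step 1:
  4 13/2 14/3
  17/4 21/5 23/4
  11/3 6 5
After step 2:
  59/12 581/120 203/36
  967/240 267/50 1177/240
  167/36 283/60 67/12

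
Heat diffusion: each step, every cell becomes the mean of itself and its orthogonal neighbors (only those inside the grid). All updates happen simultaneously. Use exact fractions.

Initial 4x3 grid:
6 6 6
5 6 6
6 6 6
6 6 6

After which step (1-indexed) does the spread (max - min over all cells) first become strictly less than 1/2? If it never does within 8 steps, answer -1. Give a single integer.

Step 1: max=6, min=17/3, spread=1/3
  -> spread < 1/2 first at step 1
Step 2: max=6, min=689/120, spread=31/120
Step 3: max=6, min=6269/1080, spread=211/1080
Step 4: max=10753/1800, min=631103/108000, spread=14077/108000
Step 5: max=644317/108000, min=5691593/972000, spread=5363/48600
Step 6: max=357131/60000, min=171219191/29160000, spread=93859/1166400
Step 7: max=577863533/97200000, min=10287325519/1749600000, spread=4568723/69984000
Step 8: max=17314381111/2916000000, min=618075564371/104976000000, spread=8387449/167961600

Answer: 1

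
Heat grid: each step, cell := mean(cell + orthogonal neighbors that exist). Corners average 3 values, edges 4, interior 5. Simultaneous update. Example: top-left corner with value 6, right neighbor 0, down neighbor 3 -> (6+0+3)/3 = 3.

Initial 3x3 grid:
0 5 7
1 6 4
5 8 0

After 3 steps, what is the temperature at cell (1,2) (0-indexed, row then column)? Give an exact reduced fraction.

Answer: 64381/14400

Derivation:
Step 1: cell (1,2) = 17/4
Step 2: cell (1,2) = 1103/240
Step 3: cell (1,2) = 64381/14400
Full grid after step 3:
  1313/360 29303/7200 9683/2160
  854/225 4237/1000 64381/14400
  8863/2160 62231/14400 809/180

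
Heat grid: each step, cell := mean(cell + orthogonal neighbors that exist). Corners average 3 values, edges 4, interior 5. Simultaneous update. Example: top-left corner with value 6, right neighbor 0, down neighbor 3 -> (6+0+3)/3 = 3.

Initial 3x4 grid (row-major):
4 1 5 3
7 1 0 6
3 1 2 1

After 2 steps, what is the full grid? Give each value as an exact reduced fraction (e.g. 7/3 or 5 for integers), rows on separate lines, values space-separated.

Answer: 7/2 11/4 187/60 113/36
161/48 261/100 211/100 389/120
55/18 101/48 171/80 13/6

Derivation:
After step 1:
  4 11/4 9/4 14/3
  15/4 2 14/5 5/2
  11/3 7/4 1 3
After step 2:
  7/2 11/4 187/60 113/36
  161/48 261/100 211/100 389/120
  55/18 101/48 171/80 13/6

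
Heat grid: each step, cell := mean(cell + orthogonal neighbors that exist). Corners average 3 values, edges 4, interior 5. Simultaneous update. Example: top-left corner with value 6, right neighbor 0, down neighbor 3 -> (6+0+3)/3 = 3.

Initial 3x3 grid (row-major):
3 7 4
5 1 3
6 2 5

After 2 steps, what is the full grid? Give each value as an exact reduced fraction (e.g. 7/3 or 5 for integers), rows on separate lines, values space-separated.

Answer: 25/6 1021/240 35/9
1001/240 357/100 297/80
139/36 443/120 121/36

Derivation:
After step 1:
  5 15/4 14/3
  15/4 18/5 13/4
  13/3 7/2 10/3
After step 2:
  25/6 1021/240 35/9
  1001/240 357/100 297/80
  139/36 443/120 121/36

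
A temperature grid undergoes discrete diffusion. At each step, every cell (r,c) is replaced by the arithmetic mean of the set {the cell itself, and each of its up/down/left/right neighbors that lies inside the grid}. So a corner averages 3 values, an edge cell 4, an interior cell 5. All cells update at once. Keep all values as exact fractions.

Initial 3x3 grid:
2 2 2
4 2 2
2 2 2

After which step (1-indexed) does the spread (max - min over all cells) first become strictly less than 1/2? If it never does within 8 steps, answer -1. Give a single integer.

Answer: 3

Derivation:
Step 1: max=8/3, min=2, spread=2/3
Step 2: max=307/120, min=2, spread=67/120
Step 3: max=2597/1080, min=207/100, spread=1807/5400
  -> spread < 1/2 first at step 3
Step 4: max=1021963/432000, min=5761/2700, spread=33401/144000
Step 5: max=9005933/3888000, min=583391/270000, spread=3025513/19440000
Step 6: max=3575326867/1555200000, min=31555949/14400000, spread=53531/497664
Step 7: max=212656925849/93312000000, min=8567116051/3888000000, spread=450953/5971968
Step 8: max=12706343560603/5598720000000, min=1034128610519/466560000000, spread=3799043/71663616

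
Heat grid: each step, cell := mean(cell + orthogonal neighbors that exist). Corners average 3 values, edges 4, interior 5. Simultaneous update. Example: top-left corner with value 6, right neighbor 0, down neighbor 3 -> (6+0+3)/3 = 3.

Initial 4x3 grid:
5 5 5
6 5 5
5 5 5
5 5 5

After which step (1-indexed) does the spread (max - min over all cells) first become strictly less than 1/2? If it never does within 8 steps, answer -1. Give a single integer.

Step 1: max=16/3, min=5, spread=1/3
  -> spread < 1/2 first at step 1
Step 2: max=631/120, min=5, spread=31/120
Step 3: max=5611/1080, min=5, spread=211/1080
Step 4: max=556897/108000, min=9047/1800, spread=14077/108000
Step 5: max=5000407/972000, min=543683/108000, spread=5363/48600
Step 6: max=149540809/29160000, min=302869/60000, spread=93859/1166400
Step 7: max=8958274481/1749600000, min=491336467/97200000, spread=4568723/69984000
Step 8: max=536660435629/104976000000, min=14761618889/2916000000, spread=8387449/167961600

Answer: 1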